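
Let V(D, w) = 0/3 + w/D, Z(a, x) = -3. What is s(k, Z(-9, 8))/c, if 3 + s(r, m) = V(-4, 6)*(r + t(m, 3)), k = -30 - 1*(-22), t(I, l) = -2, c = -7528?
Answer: -3/1882 ≈ -0.0015940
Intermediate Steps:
V(D, w) = w/D (V(D, w) = 0*(1/3) + w/D = 0 + w/D = w/D)
k = -8 (k = -30 + 22 = -8)
s(r, m) = -3*r/2 (s(r, m) = -3 + (6/(-4))*(r - 2) = -3 + (6*(-1/4))*(-2 + r) = -3 - 3*(-2 + r)/2 = -3 + (3 - 3*r/2) = -3*r/2)
s(k, Z(-9, 8))/c = -3/2*(-8)/(-7528) = 12*(-1/7528) = -3/1882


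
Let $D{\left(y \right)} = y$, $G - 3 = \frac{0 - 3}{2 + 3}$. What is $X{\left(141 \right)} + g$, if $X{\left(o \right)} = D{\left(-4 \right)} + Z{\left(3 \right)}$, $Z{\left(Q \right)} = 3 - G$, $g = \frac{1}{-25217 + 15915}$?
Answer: $- \frac{158139}{46510} \approx -3.4001$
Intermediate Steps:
$G = \frac{12}{5}$ ($G = 3 + \frac{0 - 3}{2 + 3} = 3 - \frac{3}{5} = \frac{12}{5} \approx 2.4$)
$g = - \frac{1}{9302}$ ($g = \frac{1}{-9302} = - \frac{1}{9302} \approx -0.0001075$)
$Z{\left(Q \right)} = \frac{3}{5}$ ($Z{\left(Q \right)} = 3 - \frac{12}{5} = \frac{3}{5}$)
$X{\left(o \right)} = - \frac{17}{5}$ ($X{\left(o \right)} = -4 + \frac{3}{5} = - \frac{17}{5}$)
$X{\left(141 \right)} + g = - \frac{17}{5} - \frac{1}{9302} = - \frac{158139}{46510}$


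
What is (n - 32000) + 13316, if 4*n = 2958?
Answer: -35889/2 ≈ -17945.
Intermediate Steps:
n = 1479/2 (n = (¼)*2958 = 1479/2 ≈ 739.50)
(n - 32000) + 13316 = (1479/2 - 32000) + 13316 = -62521/2 + 13316 = -35889/2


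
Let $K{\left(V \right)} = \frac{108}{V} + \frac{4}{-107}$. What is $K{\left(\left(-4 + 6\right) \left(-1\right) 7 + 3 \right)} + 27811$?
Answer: $\frac{32721947}{1177} \approx 27801.0$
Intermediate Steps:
$K{\left(V \right)} = - \frac{4}{107} + \frac{108}{V}$ ($K{\left(V \right)} = \frac{108}{V} + 4 \left(- \frac{1}{107}\right) = \frac{108}{V} - \frac{4}{107} = - \frac{4}{107} + \frac{108}{V}$)
$K{\left(\left(-4 + 6\right) \left(-1\right) 7 + 3 \right)} + 27811 = \left(- \frac{4}{107} + \frac{108}{\left(-4 + 6\right) \left(-1\right) 7 + 3}\right) + 27811 = \left(- \frac{4}{107} + \frac{108}{2 \left(-1\right) 7 + 3}\right) + 27811 = \left(- \frac{4}{107} + \frac{108}{\left(-2\right) 7 + 3}\right) + 27811 = \left(- \frac{4}{107} + \frac{108}{-14 + 3}\right) + 27811 = \left(- \frac{4}{107} + \frac{108}{-11}\right) + 27811 = \left(- \frac{4}{107} + 108 \left(- \frac{1}{11}\right)\right) + 27811 = \left(- \frac{4}{107} - \frac{108}{11}\right) + 27811 = - \frac{11600}{1177} + 27811 = \frac{32721947}{1177}$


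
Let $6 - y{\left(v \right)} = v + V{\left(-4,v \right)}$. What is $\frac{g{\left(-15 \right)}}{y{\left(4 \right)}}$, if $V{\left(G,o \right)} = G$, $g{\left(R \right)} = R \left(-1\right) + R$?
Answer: $0$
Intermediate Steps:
$g{\left(R \right)} = 0$ ($g{\left(R \right)} = - R + R = 0$)
$y{\left(v \right)} = 10 - v$ ($y{\left(v \right)} = 6 - \left(v - 4\right) = 6 - \left(-4 + v\right) = 10 - v$)
$\frac{g{\left(-15 \right)}}{y{\left(4 \right)}} = \frac{0}{10 - 4} = \frac{0}{6} = 0 \cdot \frac{1}{6} = 0$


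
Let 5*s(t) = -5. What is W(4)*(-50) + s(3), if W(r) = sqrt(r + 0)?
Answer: -101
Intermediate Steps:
W(r) = sqrt(r)
s(t) = -1 (s(t) = (1/5)*(-5) = -1)
W(4)*(-50) + s(3) = sqrt(4)*(-50) - 1 = 2*(-50) - 1 = -100 - 1 = -101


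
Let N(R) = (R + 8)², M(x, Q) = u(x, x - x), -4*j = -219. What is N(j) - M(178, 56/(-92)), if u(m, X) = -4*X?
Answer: 63001/16 ≈ 3937.6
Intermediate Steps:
j = 219/4 (j = -¼*(-219) = 219/4 ≈ 54.750)
M(x, Q) = 0 (M(x, Q) = -4*(x - x) = -4*0 = 0)
N(R) = (8 + R)²
N(j) - M(178, 56/(-92)) = (8 + 219/4)² - 1*0 = (251/4)² + 0 = 63001/16 + 0 = 63001/16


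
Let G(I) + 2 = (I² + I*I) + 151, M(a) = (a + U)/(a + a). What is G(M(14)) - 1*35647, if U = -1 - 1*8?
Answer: -13915191/392 ≈ -35498.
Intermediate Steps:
U = -9 (U = -1 - 8 = -9)
M(a) = (-9 + a)/(2*a) (M(a) = (a - 9)/(a + a) = (-9 + a)/((2*a)) = (-9 + a)*(1/(2*a)) = (-9 + a)/(2*a))
G(I) = 149 + 2*I² (G(I) = -2 + ((I² + I*I) + 151) = -2 + ((I² + I²) + 151) = -2 + (2*I² + 151) = -2 + (151 + 2*I²) = 149 + 2*I²)
G(M(14)) - 1*35647 = (149 + 2*((½)*(-9 + 14)/14)²) - 1*35647 = (149 + 2*((½)*(1/14)*5)²) - 35647 = (149 + 2*(5/28)²) - 35647 = (149 + 2*(25/784)) - 35647 = (149 + 25/392) - 35647 = 58433/392 - 35647 = -13915191/392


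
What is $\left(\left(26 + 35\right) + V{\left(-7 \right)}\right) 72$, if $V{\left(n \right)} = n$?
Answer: $3888$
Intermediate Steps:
$\left(\left(26 + 35\right) + V{\left(-7 \right)}\right) 72 = \left(\left(26 + 35\right) - 7\right) 72 = \left(61 - 7\right) 72 = 54 \cdot 72 = 3888$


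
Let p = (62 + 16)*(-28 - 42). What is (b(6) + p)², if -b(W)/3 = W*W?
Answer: 31002624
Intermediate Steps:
b(W) = -3*W² (b(W) = -3*W*W = -3*W²)
p = -5460 (p = 78*(-70) = -5460)
(b(6) + p)² = (-3*6² - 5460)² = (-3*36 - 5460)² = (-108 - 5460)² = (-5568)² = 31002624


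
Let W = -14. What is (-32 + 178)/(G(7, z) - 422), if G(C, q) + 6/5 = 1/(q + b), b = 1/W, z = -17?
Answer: -87235/252897 ≈ -0.34494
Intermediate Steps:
b = -1/14 (b = 1/(-14) = -1/14 ≈ -0.071429)
G(C, q) = -6/5 + 1/(-1/14 + q) (G(C, q) = -6/5 + 1/(q - 1/14) = -6/5 + 1/(-1/14 + q))
(-32 + 178)/(G(7, z) - 422) = (-32 + 178)/(4*(19 - 21*(-17))/(5*(-1 + 14*(-17))) - 422) = 146/(4*(19 + 357)/(5*(-1 - 238)) - 422) = 146/((⅘)*376/(-239) - 422) = 146/((⅘)*(-1/239)*376 - 422) = 146/(-1504/1195 - 422) = 146/(-505794/1195) = 146*(-1195/505794) = -87235/252897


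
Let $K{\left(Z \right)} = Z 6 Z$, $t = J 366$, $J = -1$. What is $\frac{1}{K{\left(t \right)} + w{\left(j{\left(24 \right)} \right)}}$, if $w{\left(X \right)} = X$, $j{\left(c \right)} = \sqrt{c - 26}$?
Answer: $\frac{401868}{322995778849} - \frac{i \sqrt{2}}{645991557698} \approx 1.2442 \cdot 10^{-6} - 2.1892 \cdot 10^{-12} i$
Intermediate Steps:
$j{\left(c \right)} = \sqrt{-26 + c}$
$t = -366$ ($t = \left(-1\right) 366 = -366$)
$K{\left(Z \right)} = 6 Z^{2}$ ($K{\left(Z \right)} = 6 Z Z = 6 Z^{2}$)
$\frac{1}{K{\left(t \right)} + w{\left(j{\left(24 \right)} \right)}} = \frac{1}{6 \left(-366\right)^{2} + \sqrt{-26 + 24}} = \frac{1}{6 \cdot 133956 + \sqrt{-2}} = \frac{1}{803736 + i \sqrt{2}}$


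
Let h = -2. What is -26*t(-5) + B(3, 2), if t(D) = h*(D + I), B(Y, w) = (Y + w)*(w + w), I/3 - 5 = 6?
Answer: 1476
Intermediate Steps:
I = 33 (I = 15 + 3*6 = 15 + 18 = 33)
B(Y, w) = 2*w*(Y + w) (B(Y, w) = (Y + w)*(2*w) = 2*w*(Y + w))
t(D) = -66 - 2*D (t(D) = -2*(D + 33) = -2*(33 + D) = -66 - 2*D)
-26*t(-5) + B(3, 2) = -26*(-66 - 2*(-5)) + 2*2*(3 + 2) = -26*(-66 + 10) + 2*2*5 = -26*(-56) + 20 = 1456 + 20 = 1476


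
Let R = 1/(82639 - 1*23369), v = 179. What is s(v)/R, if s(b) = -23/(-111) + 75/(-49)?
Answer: -426625460/5439 ≈ -78438.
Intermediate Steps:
s(b) = -7198/5439 (s(b) = -23*(-1/111) + 75*(-1/49) = 23/111 - 75/49 = -7198/5439)
R = 1/59270 (R = 1/(82639 - 23369) = 1/59270 ≈ 1.6872e-5)
s(v)/R = -7198/(5439*1/59270) = -7198/5439*59270 = -426625460/5439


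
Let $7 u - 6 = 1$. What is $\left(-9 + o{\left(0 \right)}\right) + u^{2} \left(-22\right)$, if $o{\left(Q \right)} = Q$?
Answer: $-31$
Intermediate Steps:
$u = 1$ ($u = \frac{6}{7} + \frac{1}{7} \cdot 1 = \frac{6}{7} + \frac{1}{7} = 1$)
$\left(-9 + o{\left(0 \right)}\right) + u^{2} \left(-22\right) = \left(-9 + 0\right) + 1^{2} \left(-22\right) = -9 + 1 \left(-22\right) = -9 - 22 = -31$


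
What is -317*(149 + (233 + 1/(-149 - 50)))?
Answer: -24097389/199 ≈ -1.2109e+5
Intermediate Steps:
-317*(149 + (233 + 1/(-149 - 50))) = -317*(149 + (233 + 1/(-199))) = -317*(149 + (233 - 1/199)) = -317*(149 + 46366/199) = -317*76017/199 = -24097389/199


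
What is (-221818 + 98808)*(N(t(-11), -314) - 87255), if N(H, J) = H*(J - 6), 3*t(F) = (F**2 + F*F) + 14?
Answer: 42276691850/3 ≈ 1.4092e+10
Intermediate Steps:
t(F) = 14/3 + 2*F**2/3 (t(F) = ((F**2 + F*F) + 14)/3 = ((F**2 + F**2) + 14)/3 = (2*F**2 + 14)/3 = (14 + 2*F**2)/3 = 14/3 + 2*F**2/3)
N(H, J) = H*(-6 + J)
(-221818 + 98808)*(N(t(-11), -314) - 87255) = (-221818 + 98808)*((14/3 + (2/3)*(-11)**2)*(-6 - 314) - 87255) = -123010*((14/3 + (2/3)*121)*(-320) - 87255) = -123010*((14/3 + 242/3)*(-320) - 87255) = -123010*((256/3)*(-320) - 87255) = -123010*(-81920/3 - 87255) = -123010*(-343685/3) = 42276691850/3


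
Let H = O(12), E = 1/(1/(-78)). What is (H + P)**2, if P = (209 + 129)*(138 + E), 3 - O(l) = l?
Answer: 410913441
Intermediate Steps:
O(l) = 3 - l
E = -78 (E = 1/(-1/78) = -78)
P = 20280 (P = (209 + 129)*(138 - 78) = 338*60 = 20280)
H = -9 (H = 3 - 1*12 = 3 - 12 = -9)
(H + P)**2 = (-9 + 20280)**2 = 20271**2 = 410913441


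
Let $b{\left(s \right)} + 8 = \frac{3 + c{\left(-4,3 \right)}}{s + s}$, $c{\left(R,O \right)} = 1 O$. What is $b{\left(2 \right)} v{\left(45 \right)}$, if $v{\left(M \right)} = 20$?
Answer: $-130$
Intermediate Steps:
$c{\left(R,O \right)} = O$
$b{\left(s \right)} = -8 + \frac{3}{s}$ ($b{\left(s \right)} = -8 + \frac{3 + 3}{s + s} = -8 + \frac{6}{2 s} = -8 + 6 \frac{1}{2 s} = -8 + \frac{3}{s}$)
$b{\left(2 \right)} v{\left(45 \right)} = \left(-8 + \frac{3}{2}\right) 20 = \left(- \frac{13}{2}\right) 20 = -130$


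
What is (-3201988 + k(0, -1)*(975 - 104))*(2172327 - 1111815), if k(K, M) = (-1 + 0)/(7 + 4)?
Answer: -37354137382368/11 ≈ -3.3958e+12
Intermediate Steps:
k(K, M) = -1/11
(-3201988 + k(0, -1)*(975 - 104))*(2172327 - 1111815) = (-3201988 - (975 - 104)/11)*(2172327 - 1111815) = (-3201988 - 1/11*871)*1060512 = (-3201988 - 871/11)*1060512 = -35222739/11*1060512 = -37354137382368/11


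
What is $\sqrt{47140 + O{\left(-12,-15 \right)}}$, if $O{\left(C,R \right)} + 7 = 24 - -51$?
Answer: $2 \sqrt{11802} \approx 217.27$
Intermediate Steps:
$O{\left(C,R \right)} = 68$ ($O{\left(C,R \right)} = -7 + \left(24 - -51\right) = -7 + \left(24 + 51\right) = -7 + 75 = 68$)
$\sqrt{47140 + O{\left(-12,-15 \right)}} = \sqrt{47140 + 68} = \sqrt{47208} = 2 \sqrt{11802}$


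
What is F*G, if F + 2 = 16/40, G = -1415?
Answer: 2264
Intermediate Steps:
F = -8/5 (F = -2 + 16/40 = -2 + 16*(1/40) = -2 + ⅖ = -8/5 ≈ -1.6000)
F*G = -8/5*(-1415) = 2264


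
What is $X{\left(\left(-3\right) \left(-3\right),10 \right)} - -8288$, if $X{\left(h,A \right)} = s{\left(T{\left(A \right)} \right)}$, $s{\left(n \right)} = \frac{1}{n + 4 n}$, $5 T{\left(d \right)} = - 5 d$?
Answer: $\frac{414399}{50} \approx 8288.0$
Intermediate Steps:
$T{\left(d \right)} = - d$ ($T{\left(d \right)} = \frac{\left(-5\right) d}{5} = - d$)
$s{\left(n \right)} = \frac{1}{5 n}$
$X{\left(h,A \right)} = - \frac{1}{5 A}$ ($X{\left(h,A \right)} = \frac{1}{5 \left(- A\right)} = \frac{\left(-1\right) \frac{1}{A}}{5} = - \frac{1}{5 A}$)
$X{\left(\left(-3\right) \left(-3\right),10 \right)} - -8288 = - \frac{1}{5 \cdot 10} - -8288 = \left(- \frac{1}{5}\right) \frac{1}{10} + 8288 = - \frac{1}{50} + 8288 = \frac{414399}{50}$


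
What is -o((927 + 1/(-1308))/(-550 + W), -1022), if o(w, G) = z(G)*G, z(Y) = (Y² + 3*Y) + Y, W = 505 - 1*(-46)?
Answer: 1063284712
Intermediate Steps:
W = 551 (W = 505 + 46 = 551)
z(Y) = Y² + 4*Y
o(w, G) = G²*(4 + G) (o(w, G) = (G*(4 + G))*G = G²*(4 + G))
-o((927 + 1/(-1308))/(-550 + W), -1022) = -(-1022)²*(4 - 1022) = -1044484*(-1018) = -1*(-1063284712) = 1063284712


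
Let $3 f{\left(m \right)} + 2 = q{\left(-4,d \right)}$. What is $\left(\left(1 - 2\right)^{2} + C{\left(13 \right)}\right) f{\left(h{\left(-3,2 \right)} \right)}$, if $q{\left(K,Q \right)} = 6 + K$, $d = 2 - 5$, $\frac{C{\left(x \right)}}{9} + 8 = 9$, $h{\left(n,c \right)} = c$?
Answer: $0$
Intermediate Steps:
$C{\left(x \right)} = 9$ ($C{\left(x \right)} = -72 + 9 \cdot 9 = -72 + 81 = 9$)
$d = -3$ ($d = 2 - 5 = -3$)
$f{\left(m \right)} = 0$ ($f{\left(m \right)} = - \frac{2}{3} + \frac{6 - 4}{3} = - \frac{2}{3} + \frac{1}{3} \cdot 2 = - \frac{2}{3} + \frac{2}{3} = 0$)
$\left(\left(1 - 2\right)^{2} + C{\left(13 \right)}\right) f{\left(h{\left(-3,2 \right)} \right)} = \left(\left(1 - 2\right)^{2} + 9\right) 0 = \left(\left(-1\right)^{2} + 9\right) 0 = \left(1 + 9\right) 0 = 10 \cdot 0 = 0$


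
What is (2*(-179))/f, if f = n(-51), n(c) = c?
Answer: 358/51 ≈ 7.0196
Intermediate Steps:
f = -51
(2*(-179))/f = (2*(-179))/(-51) = -358*(-1/51) = 358/51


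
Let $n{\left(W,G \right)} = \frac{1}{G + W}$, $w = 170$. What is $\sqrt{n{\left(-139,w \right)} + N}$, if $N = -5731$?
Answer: $\frac{6 i \sqrt{152985}}{31} \approx 75.703 i$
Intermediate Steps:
$\sqrt{n{\left(-139,w \right)} + N} = \sqrt{\frac{1}{170 - 139} - 5731} = \sqrt{\frac{1}{31} - 5731} = \sqrt{- \frac{177660}{31}} = \frac{6 i \sqrt{152985}}{31}$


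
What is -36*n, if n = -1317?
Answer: 47412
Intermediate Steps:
-36*n = -36*(-1317) = 47412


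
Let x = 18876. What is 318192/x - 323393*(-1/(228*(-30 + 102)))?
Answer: 943983845/25822368 ≈ 36.557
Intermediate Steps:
318192/x - 323393*(-1/(228*(-30 + 102))) = 318192/18876 - 323393*(-1/(228*(-30 + 102))) = 318192*(1/18876) - 323393/(72*(-228)) = 26516/1573 - 323393/(-16416) = 26516/1573 - 323393*(-1/16416) = 26516/1573 + 323393/16416 = 943983845/25822368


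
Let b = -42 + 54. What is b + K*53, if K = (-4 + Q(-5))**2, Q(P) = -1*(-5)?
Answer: 65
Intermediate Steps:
Q(P) = 5
b = 12
K = 1 (K = (-4 + 5)**2 = 1**2 = 1)
b + K*53 = 12 + 1*53 = 12 + 53 = 65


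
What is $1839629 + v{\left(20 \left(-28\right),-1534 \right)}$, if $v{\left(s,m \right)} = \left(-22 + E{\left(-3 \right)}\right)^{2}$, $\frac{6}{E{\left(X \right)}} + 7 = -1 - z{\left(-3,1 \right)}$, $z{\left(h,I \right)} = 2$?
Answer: $\frac{46003494}{25} \approx 1.8401 \cdot 10^{6}$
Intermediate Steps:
$E{\left(X \right)} = - \frac{3}{5}$ ($E{\left(X \right)} = \frac{6}{-7 - 3} = \frac{6}{-10} = 6 \left(- \frac{1}{10}\right) = - \frac{3}{5}$)
$v{\left(s,m \right)} = \frac{12769}{25}$ ($v{\left(s,m \right)} = \left(-22 - \frac{3}{5}\right)^{2} = \left(- \frac{113}{5}\right)^{2} = \frac{12769}{25}$)
$1839629 + v{\left(20 \left(-28\right),-1534 \right)} = 1839629 + \frac{12769}{25} = \frac{46003494}{25}$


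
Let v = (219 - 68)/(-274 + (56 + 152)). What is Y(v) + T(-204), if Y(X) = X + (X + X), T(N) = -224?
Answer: -5079/22 ≈ -230.86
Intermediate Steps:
v = -151/66 (v = 151/(-274 + 208) = 151/(-66) = 151*(-1/66) = -151/66 ≈ -2.2879)
Y(X) = 3*X (Y(X) = X + 2*X = 3*X)
Y(v) + T(-204) = 3*(-151/66) - 224 = -151/22 - 224 = -5079/22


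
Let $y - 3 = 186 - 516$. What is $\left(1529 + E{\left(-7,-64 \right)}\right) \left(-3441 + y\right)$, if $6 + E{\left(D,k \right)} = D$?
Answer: $-5712288$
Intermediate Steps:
$E{\left(D,k \right)} = -6 + D$
$y = -327$ ($y = 3 + \left(186 - 516\right) = 3 - 330 = -327$)
$\left(1529 + E{\left(-7,-64 \right)}\right) \left(-3441 + y\right) = \left(1529 - 13\right) \left(-3441 - 327\right) = \left(1529 - 13\right) \left(-3768\right) = 1516 \left(-3768\right) = -5712288$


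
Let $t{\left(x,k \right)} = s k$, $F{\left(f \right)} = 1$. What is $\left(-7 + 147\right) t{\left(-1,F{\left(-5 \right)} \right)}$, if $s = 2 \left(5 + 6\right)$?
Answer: $3080$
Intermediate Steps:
$s = 22$ ($s = 2 \cdot 11 = 22$)
$t{\left(x,k \right)} = 22 k$
$\left(-7 + 147\right) t{\left(-1,F{\left(-5 \right)} \right)} = \left(-7 + 147\right) 22 \cdot 1 = 140 \cdot 22 = 3080$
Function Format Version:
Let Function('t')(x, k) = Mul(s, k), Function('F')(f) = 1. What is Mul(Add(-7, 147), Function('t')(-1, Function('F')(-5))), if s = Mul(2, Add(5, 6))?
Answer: 3080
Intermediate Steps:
s = 22 (s = Mul(2, 11) = 22)
Function('t')(x, k) = Mul(22, k)
Mul(Add(-7, 147), Function('t')(-1, Function('F')(-5))) = Mul(Add(-7, 147), Mul(22, 1)) = Mul(140, 22) = 3080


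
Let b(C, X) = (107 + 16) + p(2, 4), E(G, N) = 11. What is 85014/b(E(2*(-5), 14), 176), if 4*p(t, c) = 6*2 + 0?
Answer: 4723/7 ≈ 674.71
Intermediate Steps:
p(t, c) = 3 (p(t, c) = (6*2 + 0)/4 = (12 + 0)/4 = (¼)*12 = 3)
b(C, X) = 126 (b(C, X) = (107 + 16) + 3 = 123 + 3 = 126)
85014/b(E(2*(-5), 14), 176) = 85014/126 = 85014*(1/126) = 4723/7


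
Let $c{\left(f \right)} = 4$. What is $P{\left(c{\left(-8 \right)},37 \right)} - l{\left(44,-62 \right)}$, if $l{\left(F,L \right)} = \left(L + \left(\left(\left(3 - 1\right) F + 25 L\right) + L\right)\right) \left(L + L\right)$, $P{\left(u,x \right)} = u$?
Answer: $-196660$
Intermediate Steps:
$l{\left(F,L \right)} = 2 L \left(2 F + 27 L\right)$ ($l{\left(F,L \right)} = \left(L + \left(\left(\left(3 - 1\right) F + 25 L\right) + L\right)\right) 2 L = \left(L + \left(\left(2 F + 25 L\right) + L\right)\right) 2 L = \left(L + \left(2 F + 26 L\right)\right) 2 L = \left(2 F + 27 L\right) 2 L = 2 L \left(2 F + 27 L\right)$)
$P{\left(c{\left(-8 \right)},37 \right)} - l{\left(44,-62 \right)} = 4 - 2 \left(-62\right) \left(2 \cdot 44 + 27 \left(-62\right)\right) = 4 - 2 \left(-62\right) \left(88 - 1674\right) = 4 - 2 \left(-62\right) \left(-1586\right) = 4 - 196664 = -196660$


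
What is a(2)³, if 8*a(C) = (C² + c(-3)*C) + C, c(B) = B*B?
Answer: 27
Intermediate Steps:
c(B) = B²
a(C) = C²/8 + 5*C/4 (a(C) = ((C² + (-3)²*C) + C)/8 = ((C² + 9*C) + C)/8 = (C² + 10*C)/8 = C²/8 + 5*C/4)
a(2)³ = ((⅛)*2*(10 + 2))³ = ((⅛)*2*12)³ = 3³ = 27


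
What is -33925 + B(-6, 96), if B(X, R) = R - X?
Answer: -33823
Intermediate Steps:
-33925 + B(-6, 96) = -33925 + (96 - 1*(-6)) = -33925 + (96 + 6) = -33925 + 102 = -33823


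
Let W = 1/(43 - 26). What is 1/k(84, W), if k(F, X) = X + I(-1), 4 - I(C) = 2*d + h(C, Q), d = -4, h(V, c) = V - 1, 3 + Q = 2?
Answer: 17/239 ≈ 0.071130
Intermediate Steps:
Q = -1 (Q = -3 + 2 = -1)
W = 1/17 ≈ 0.058824
h(V, c) = -1 + V
I(C) = 13 - C (I(C) = 4 - (2*(-4) + (-1 + C)) = 4 - (-8 + (-1 + C)) = 4 - (-9 + C) = 4 + (9 - C) = 13 - C)
k(F, X) = 14 + X (k(F, X) = X + (13 - 1*(-1)) = X + (13 + 1) = X + 14 = 14 + X)
1/k(84, W) = 1/(14 + 1/17) = 1/(239/17) = 17/239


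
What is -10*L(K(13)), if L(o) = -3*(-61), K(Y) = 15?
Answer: -1830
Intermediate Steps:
L(o) = 183
-10*L(K(13)) = -10*183 = -1830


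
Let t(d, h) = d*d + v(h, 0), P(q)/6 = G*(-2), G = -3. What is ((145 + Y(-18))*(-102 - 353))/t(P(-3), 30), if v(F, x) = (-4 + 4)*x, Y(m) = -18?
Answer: -57785/1296 ≈ -44.587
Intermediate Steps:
P(q) = 36 (P(q) = 6*(-3*(-2)) = 6*6 = 36)
v(F, x) = 0 (v(F, x) = 0*x = 0)
t(d, h) = d² (t(d, h) = d*d + 0 = d² + 0 = d²)
((145 + Y(-18))*(-102 - 353))/t(P(-3), 30) = ((145 - 18)*(-102 - 353))/(36²) = (127*(-455))/1296 = -57785*1/1296 = -57785/1296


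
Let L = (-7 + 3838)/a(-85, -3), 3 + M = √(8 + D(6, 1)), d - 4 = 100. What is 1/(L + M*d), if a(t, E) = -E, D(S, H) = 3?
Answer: 965/812249 - 104*√11/812249 ≈ 0.00076340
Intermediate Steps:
d = 104 (d = 4 + 100 = 104)
M = -3 + √11 (M = -3 + √(8 + 3) = -3 + √11 ≈ 0.31662)
L = 1277 (L = (-7 + 3838)/((-1*(-3))) = 3831/3 = 3831*(⅓) = 1277)
1/(L + M*d) = 1/(1277 + (-3 + √11)*104) = 1/(1277 + (-312 + 104*√11)) = 1/(965 + 104*√11)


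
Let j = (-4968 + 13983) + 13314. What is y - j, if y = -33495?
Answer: -55824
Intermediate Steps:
j = 22329 (j = 9015 + 13314 = 22329)
y - j = -33495 - 1*22329 = -33495 - 22329 = -55824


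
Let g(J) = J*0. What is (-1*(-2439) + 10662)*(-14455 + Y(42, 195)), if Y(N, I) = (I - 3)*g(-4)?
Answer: -189374955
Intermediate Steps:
g(J) = 0
Y(N, I) = 0 (Y(N, I) = (I - 3)*0 = (-3 + I)*0 = 0)
(-1*(-2439) + 10662)*(-14455 + Y(42, 195)) = (-1*(-2439) + 10662)*(-14455 + 0) = (2439 + 10662)*(-14455) = 13101*(-14455) = -189374955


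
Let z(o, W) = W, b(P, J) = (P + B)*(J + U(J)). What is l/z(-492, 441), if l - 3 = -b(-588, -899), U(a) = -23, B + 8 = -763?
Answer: -417665/147 ≈ -2841.3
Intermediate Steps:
B = -771 (B = -8 - 763 = -771)
b(P, J) = (-771 + P)*(-23 + J) (b(P, J) = (P - 771)*(J - 23) = (-771 + P)*(-23 + J))
l = -1252995 (l = 3 - (17733 - 771*(-899) - 23*(-588) - 899*(-588)) = 3 - (17733 + 693129 + 13524 + 528612) = 3 - 1*1252998 = 3 - 1252998 = -1252995)
l/z(-492, 441) = -1252995/441 = -1252995*1/441 = -417665/147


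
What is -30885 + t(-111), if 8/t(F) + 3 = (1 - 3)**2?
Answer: -30877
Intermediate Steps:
t(F) = 8 (t(F) = 8/(-3 + (1 - 3)**2) = 8/(-3 + (-2)**2) = 8/(-3 + 4) = 8/1 = 8*1 = 8)
-30885 + t(-111) = -30885 + 8 = -30877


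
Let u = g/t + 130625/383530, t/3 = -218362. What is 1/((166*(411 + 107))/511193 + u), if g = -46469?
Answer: 6421737678508047/3722888751830540 ≈ 1.7249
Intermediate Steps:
t = -655086 (t = 3*(-218362) = -655086)
u = 5169643216/12562256679 (u = -46469/(-655086) + 130625/383530 = -46469*(-1/655086) + 130625*(1/383530) = 46469/655086 + 26125/76706 = 5169643216/12562256679 ≈ 0.41152)
1/((166*(411 + 107))/511193 + u) = 1/((166*(411 + 107))/511193 + 5169643216/12562256679) = 1/((166*518)*(1/511193) + 5169643216/12562256679) = 1/(85988*(1/511193) + 5169643216/12562256679) = 1/(85988/511193 + 5169643216/12562256679) = 1/(3722888751830540/6421737678508047) = 6421737678508047/3722888751830540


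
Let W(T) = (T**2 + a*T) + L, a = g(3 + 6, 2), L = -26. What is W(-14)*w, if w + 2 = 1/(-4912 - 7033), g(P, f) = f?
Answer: -3392522/11945 ≈ -284.01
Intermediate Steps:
a = 2
w = -23891/11945 (w = -2 + 1/(-4912 - 7033) = -2 + 1/(-11945) = -2 - 1/11945 = -23891/11945 ≈ -2.0001)
W(T) = -26 + T**2 + 2*T (W(T) = (T**2 + 2*T) - 26 = -26 + T**2 + 2*T)
W(-14)*w = (-26 + (-14)**2 + 2*(-14))*(-23891/11945) = (-26 + 196 - 28)*(-23891/11945) = 142*(-23891/11945) = -3392522/11945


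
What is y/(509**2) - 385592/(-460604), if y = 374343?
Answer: 68080861031/29833436231 ≈ 2.2820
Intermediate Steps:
y/(509**2) - 385592/(-460604) = 374343/(509**2) - 385592/(-460604) = 374343/259081 - 385592*(-1/460604) = 374343*(1/259081) + 96398/115151 = 374343/259081 + 96398/115151 = 68080861031/29833436231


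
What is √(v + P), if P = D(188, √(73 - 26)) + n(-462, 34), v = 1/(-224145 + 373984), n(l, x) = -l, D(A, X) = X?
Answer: √(10372697525341 + 22451725921*√47)/149839 ≈ 21.653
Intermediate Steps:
v = 1/149839 ≈ 6.6738e-6
P = 462 + √47 (P = √(73 - 26) - 1*(-462) = √47 + 462 = 462 + √47 ≈ 468.86)
√(v + P) = √(1/149839 + (462 + √47)) = √(69225619/149839 + √47)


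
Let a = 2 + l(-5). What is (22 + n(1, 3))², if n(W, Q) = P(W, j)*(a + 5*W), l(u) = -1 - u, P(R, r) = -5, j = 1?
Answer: 1089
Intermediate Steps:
a = 6 (a = 2 + (-1 - 1*(-5)) = 2 + (-1 + 5) = 2 + 4 = 6)
n(W, Q) = -30 - 25*W (n(W, Q) = -5*(6 + 5*W) = -30 - 25*W)
(22 + n(1, 3))² = (22 + (-30 - 25*1))² = (22 + (-30 - 25))² = (22 - 55)² = (-33)² = 1089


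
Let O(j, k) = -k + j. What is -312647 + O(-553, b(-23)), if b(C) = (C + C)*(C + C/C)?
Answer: -314212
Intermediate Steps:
b(C) = 2*C*(1 + C) (b(C) = (2*C)*(C + 1) = (2*C)*(1 + C) = 2*C*(1 + C))
O(j, k) = j - k
-312647 + O(-553, b(-23)) = -312647 + (-553 - 2*(-23)*(1 - 23)) = -312647 + (-553 - 2*(-23)*(-22)) = -312647 + (-553 - 1*1012) = -312647 + (-553 - 1012) = -312647 - 1565 = -314212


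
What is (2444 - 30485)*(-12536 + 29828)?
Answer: -484884972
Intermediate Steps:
(2444 - 30485)*(-12536 + 29828) = -28041*17292 = -484884972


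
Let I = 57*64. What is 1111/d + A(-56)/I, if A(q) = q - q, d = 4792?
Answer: 1111/4792 ≈ 0.23184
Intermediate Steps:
I = 3648
A(q) = 0
1111/d + A(-56)/I = 1111/4792 + 0/3648 = 1111*(1/4792) + 0*(1/3648) = 1111/4792 + 0 = 1111/4792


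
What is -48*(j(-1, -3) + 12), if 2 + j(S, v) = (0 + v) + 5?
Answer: -576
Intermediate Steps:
j(S, v) = 3 + v (j(S, v) = -2 + ((0 + v) + 5) = -2 + (v + 5) = -2 + (5 + v) = 3 + v)
-48*(j(-1, -3) + 12) = -48*((3 - 3) + 12) = -48*(0 + 12) = -48*12 = -576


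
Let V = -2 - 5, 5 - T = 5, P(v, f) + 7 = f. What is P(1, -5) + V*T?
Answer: -12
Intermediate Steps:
P(v, f) = -7 + f
T = 0 (T = 5 - 1*5 = 5 - 5 = 0)
V = -7
P(1, -5) + V*T = (-7 - 5) - 7*0 = -12 + 0 = -12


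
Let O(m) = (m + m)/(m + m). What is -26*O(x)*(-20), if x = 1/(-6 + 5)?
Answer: 520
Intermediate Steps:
x = -1 (x = 1/(-1) = -1)
O(m) = 1 (O(m) = (2*m)/((2*m)) = (2*m)*(1/(2*m)) = 1)
-26*O(x)*(-20) = -26*1*(-20) = -26*(-20) = 520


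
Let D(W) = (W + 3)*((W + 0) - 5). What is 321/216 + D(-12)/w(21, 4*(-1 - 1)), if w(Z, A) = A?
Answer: -635/36 ≈ -17.639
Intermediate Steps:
D(W) = (-5 + W)*(3 + W) (D(W) = (3 + W)*(W - 5) = (3 + W)*(-5 + W) = (-5 + W)*(3 + W))
321/216 + D(-12)/w(21, 4*(-1 - 1)) = 321/216 + (-15 + (-12)² - 2*(-12))/((4*(-1 - 1))) = 321*(1/216) + (-15 + 144 + 24)/((4*(-2))) = 107/72 + 153/(-8) = 107/72 + 153*(-⅛) = 107/72 - 153/8 = -635/36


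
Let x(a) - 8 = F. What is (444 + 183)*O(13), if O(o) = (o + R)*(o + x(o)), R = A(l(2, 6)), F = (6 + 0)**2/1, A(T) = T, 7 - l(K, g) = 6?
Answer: 500346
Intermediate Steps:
l(K, g) = 1 (l(K, g) = 7 - 1*6 = 7 - 6 = 1)
F = 36 (F = 6**2*1 = 36*1 = 36)
R = 1
x(a) = 44 (x(a) = 8 + 36 = 44)
O(o) = (1 + o)*(44 + o) (O(o) = (o + 1)*(o + 44) = (1 + o)*(44 + o))
(444 + 183)*O(13) = (444 + 183)*(44 + 13**2 + 45*13) = 627*(44 + 169 + 585) = 627*798 = 500346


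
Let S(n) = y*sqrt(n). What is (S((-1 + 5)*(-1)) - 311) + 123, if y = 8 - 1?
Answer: -188 + 14*I ≈ -188.0 + 14.0*I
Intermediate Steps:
y = 7
S(n) = 7*sqrt(n)
(S((-1 + 5)*(-1)) - 311) + 123 = (7*sqrt((-1 + 5)*(-1)) - 311) + 123 = (7*sqrt(4*(-1)) - 311) + 123 = (7*sqrt(-4) - 311) + 123 = (7*(2*I) - 311) + 123 = (14*I - 311) + 123 = (-311 + 14*I) + 123 = -188 + 14*I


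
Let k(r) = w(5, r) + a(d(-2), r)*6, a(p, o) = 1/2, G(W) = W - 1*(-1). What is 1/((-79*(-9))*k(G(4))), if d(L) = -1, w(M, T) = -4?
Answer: -1/711 ≈ -0.0014065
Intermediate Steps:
G(W) = 1 + W (G(W) = W + 1 = 1 + W)
a(p, o) = 1/2 (a(p, o) = 1*(1/2) = 1/2)
k(r) = -1 (k(r) = -4 + (1/2)*6 = -4 + 3 = -1)
1/((-79*(-9))*k(G(4))) = 1/(-79*(-9)*(-1)) = 1/(711*(-1)) = 1/(-711) = -1/711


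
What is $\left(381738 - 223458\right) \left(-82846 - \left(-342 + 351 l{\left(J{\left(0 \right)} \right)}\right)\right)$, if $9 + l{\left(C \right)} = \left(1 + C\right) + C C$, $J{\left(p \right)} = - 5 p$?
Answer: $-12614282880$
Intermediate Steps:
$l{\left(C \right)} = -8 + C + C^{2}$ ($l{\left(C \right)} = -9 + \left(\left(1 + C\right) + C C\right) = -9 + \left(\left(1 + C\right) + C^{2}\right) = -9 + \left(1 + C + C^{2}\right) = -8 + C + C^{2}$)
$\left(381738 - 223458\right) \left(-82846 - \left(-342 + 351 l{\left(J{\left(0 \right)} \right)}\right)\right) = \left(381738 - 223458\right) \left(-82846 - \left(-342 + 351 \left(-8 - 0 + \left(\left(-5\right) 0\right)^{2}\right)\right)\right) = 158280 \left(-82846 - \left(-342 + 351 \left(-8 + 0 + 0^{2}\right)\right)\right) = 158280 \left(-82846 - \left(-342 + 351 \left(-8 + 0 + 0\right)\right)\right) = 158280 \left(-82846 + \left(342 - -2808\right)\right) = 158280 \left(-82846 + \left(342 + 2808\right)\right) = 158280 \left(-82846 + 3150\right) = 158280 \left(-79696\right) = -12614282880$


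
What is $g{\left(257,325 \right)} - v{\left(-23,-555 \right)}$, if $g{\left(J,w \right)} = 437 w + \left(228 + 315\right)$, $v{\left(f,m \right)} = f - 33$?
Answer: $142624$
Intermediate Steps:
$v{\left(f,m \right)} = -33 + f$
$g{\left(J,w \right)} = 543 + 437 w$ ($g{\left(J,w \right)} = 437 w + 543 = 543 + 437 w$)
$g{\left(257,325 \right)} - v{\left(-23,-555 \right)} = \left(543 + 437 \cdot 325\right) - \left(-33 - 23\right) = \left(543 + 142025\right) - -56 = 142568 + 56 = 142624$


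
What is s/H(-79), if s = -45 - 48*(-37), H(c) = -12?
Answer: -577/4 ≈ -144.25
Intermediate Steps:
s = 1731 (s = -45 + 1776 = 1731)
s/H(-79) = 1731/(-12) = 1731*(-1/12) = -577/4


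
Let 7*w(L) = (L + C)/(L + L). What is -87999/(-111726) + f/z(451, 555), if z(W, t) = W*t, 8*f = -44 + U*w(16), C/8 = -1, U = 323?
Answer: 274103029597/348016062240 ≈ 0.78762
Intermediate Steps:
C = -8 (C = 8*(-1) = -8)
w(L) = (-8 + L)/(14*L) (w(L) = ((L - 8)/(L + L))/7 = ((-8 + L)/((2*L)))/7 = ((-8 + L)*(1/(2*L)))/7 = ((-8 + L)/(2*L))/7 = (-8 + L)/(14*L))
f = -909/224 (f = (-44 + 323*((1/14)*(-8 + 16)/16))/8 = (-44 + 323*((1/14)*(1/16)*8))/8 = (-44 + 323*(1/28))/8 = (-44 + 323/28)/8 = (⅛)*(-909/28) = -909/224 ≈ -4.0580)
-87999/(-111726) + f/z(451, 555) = -87999/(-111726) - 909/(224*(451*555)) = -87999*(-1/111726) - 909/224/250305 = 29333/37242 - 909/224*1/250305 = 29333/37242 - 303/18689440 = 274103029597/348016062240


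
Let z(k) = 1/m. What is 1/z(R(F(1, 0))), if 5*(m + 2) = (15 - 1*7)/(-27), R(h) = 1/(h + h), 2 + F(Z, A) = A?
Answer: -278/135 ≈ -2.0593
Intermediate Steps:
F(Z, A) = -2 + A
R(h) = 1/(2*h)
m = -278/135 (m = -2 + ((15 - 1*7)/(-27))/5 = -2 + ((15 - 7)*(-1/27))/5 = -2 + (8*(-1/27))/5 = -2 + (⅕)*(-8/27) = -2 - 8/135 = -278/135 ≈ -2.0593)
z(k) = -135/278 (z(k) = 1/(-278/135) = -135/278)
1/z(R(F(1, 0))) = 1/(-135/278) = -278/135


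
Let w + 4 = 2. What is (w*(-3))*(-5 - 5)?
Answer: -60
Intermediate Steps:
w = -2 (w = -4 + 2 = -2)
(w*(-3))*(-5 - 5) = (-2*(-3))*(-5 - 5) = 6*(-10) = -60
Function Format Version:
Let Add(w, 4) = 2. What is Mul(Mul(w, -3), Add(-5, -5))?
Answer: -60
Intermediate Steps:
w = -2 (w = Add(-4, 2) = -2)
Mul(Mul(w, -3), Add(-5, -5)) = Mul(Mul(-2, -3), Add(-5, -5)) = Mul(6, -10) = -60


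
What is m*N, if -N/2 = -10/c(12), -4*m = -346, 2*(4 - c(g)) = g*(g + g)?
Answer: -173/14 ≈ -12.357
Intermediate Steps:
c(g) = 4 - g² (c(g) = 4 - g*(g + g)/2 = 4 - g*2*g/2 = 4 - g²)
m = 173/2 (m = -¼*(-346) = 173/2 ≈ 86.500)
N = -⅐ (N = -(-20)/(4 - 1*12²) = -(-20)/(4 - 1*144) = -(-20)/(4 - 144) = -(-20)/(-140) = -(-20)*(-1)/140 = -2*1/14 = -⅐ ≈ -0.14286)
m*N = (173/2)*(-⅐) = -173/14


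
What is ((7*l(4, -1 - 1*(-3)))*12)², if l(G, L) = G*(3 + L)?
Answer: 2822400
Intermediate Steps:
((7*l(4, -1 - 1*(-3)))*12)² = ((7*(4*(3 + (-1 - 1*(-3)))))*12)² = ((7*(4*(3 + (-1 + 3))))*12)² = ((7*(4*(3 + 2)))*12)² = ((7*(4*5))*12)² = ((7*20)*12)² = (140*12)² = 1680² = 2822400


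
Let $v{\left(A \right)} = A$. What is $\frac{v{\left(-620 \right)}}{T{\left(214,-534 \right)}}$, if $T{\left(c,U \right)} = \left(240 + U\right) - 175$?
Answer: $\frac{620}{469} \approx 1.322$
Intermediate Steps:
$T{\left(c,U \right)} = 65 + U$
$\frac{v{\left(-620 \right)}}{T{\left(214,-534 \right)}} = - \frac{620}{65 - 534} = - \frac{620}{-469} = \left(-620\right) \left(- \frac{1}{469}\right) = \frac{620}{469}$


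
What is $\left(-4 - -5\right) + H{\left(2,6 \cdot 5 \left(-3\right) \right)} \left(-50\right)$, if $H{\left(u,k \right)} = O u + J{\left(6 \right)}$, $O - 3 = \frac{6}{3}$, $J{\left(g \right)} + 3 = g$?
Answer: $-649$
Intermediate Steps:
$J{\left(g \right)} = -3 + g$
$O = 5$ ($O = 3 + \frac{6}{3} = 3 + 6 \cdot \frac{1}{3} = 3 + 2 = 5$)
$H{\left(u,k \right)} = 3 + 5 u$ ($H{\left(u,k \right)} = 5 u + \left(-3 + 6\right) = 5 u + 3 = 3 + 5 u$)
$\left(-4 - -5\right) + H{\left(2,6 \cdot 5 \left(-3\right) \right)} \left(-50\right) = \left(-4 - -5\right) + \left(3 + 5 \cdot 2\right) \left(-50\right) = \left(-4 + 5\right) + \left(3 + 10\right) \left(-50\right) = 1 + 13 \left(-50\right) = 1 - 650 = -649$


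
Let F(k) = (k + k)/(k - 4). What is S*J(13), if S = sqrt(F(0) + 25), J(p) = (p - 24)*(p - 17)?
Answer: 220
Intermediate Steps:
F(k) = 2*k/(-4 + k) (F(k) = (2*k)/(-4 + k) = 2*k/(-4 + k))
J(p) = (-24 + p)*(-17 + p)
S = 5 (S = sqrt(2*0/(-4 + 0) + 25) = sqrt(2*0/(-4) + 25) = sqrt(2*0*(-1/4) + 25) = sqrt(0 + 25) = sqrt(25) = 5)
S*J(13) = 5*(408 + 13**2 - 41*13) = 5*(408 + 169 - 533) = 5*44 = 220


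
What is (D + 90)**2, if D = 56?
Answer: 21316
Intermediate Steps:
(D + 90)**2 = (56 + 90)**2 = 146**2 = 21316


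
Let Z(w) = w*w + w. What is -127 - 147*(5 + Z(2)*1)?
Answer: -1744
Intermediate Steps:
Z(w) = w + w**2 (Z(w) = w**2 + w = w + w**2)
-127 - 147*(5 + Z(2)*1) = -127 - 147*(5 + (2*(1 + 2))*1) = -127 - 147*(5 + (2*3)*1) = -127 - 147*(5 + 6*1) = -127 - 147*(5 + 6) = -127 - 147*11 = -127 - 1617 = -1744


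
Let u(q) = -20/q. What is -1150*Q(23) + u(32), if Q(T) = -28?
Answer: 257595/8 ≈ 32199.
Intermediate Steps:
-1150*Q(23) + u(32) = -1150*(-28) - 20/32 = 32200 - 20*1/32 = 32200 - 5/8 = 257595/8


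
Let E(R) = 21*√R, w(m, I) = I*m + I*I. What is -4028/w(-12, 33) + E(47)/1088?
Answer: -4028/693 + 21*√47/1088 ≈ -5.6801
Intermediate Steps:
w(m, I) = I² + I*m (w(m, I) = I*m + I² = I² + I*m)
-4028/w(-12, 33) + E(47)/1088 = -4028*1/(33*(33 - 12)) + (21*√47)/1088 = -4028/(33*21) + (21*√47)*(1/1088) = -4028/693 + 21*√47/1088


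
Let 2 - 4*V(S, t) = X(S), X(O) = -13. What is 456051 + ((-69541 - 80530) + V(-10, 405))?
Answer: 1223935/4 ≈ 3.0598e+5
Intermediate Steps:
V(S, t) = 15/4 (V(S, t) = ½ - ¼*(-13) = ½ + 13/4 = 15/4)
456051 + ((-69541 - 80530) + V(-10, 405)) = 456051 + ((-69541 - 80530) + 15/4) = 456051 + (-150071 + 15/4) = 456051 - 600269/4 = 1223935/4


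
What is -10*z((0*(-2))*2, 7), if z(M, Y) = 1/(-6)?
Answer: 5/3 ≈ 1.6667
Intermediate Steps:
z(M, Y) = -⅙ (z(M, Y) = 1*(-⅙) = -⅙)
-10*z((0*(-2))*2, 7) = -10*(-⅙) = 5/3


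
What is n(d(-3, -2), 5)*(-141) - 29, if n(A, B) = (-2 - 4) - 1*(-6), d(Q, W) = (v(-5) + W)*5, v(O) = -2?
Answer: -29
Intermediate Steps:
d(Q, W) = -10 + 5*W (d(Q, W) = (-2 + W)*5 = -10 + 5*W)
n(A, B) = 0 (n(A, B) = -6 + 6 = 0)
n(d(-3, -2), 5)*(-141) - 29 = 0*(-141) - 29 = 0 - 29 = -29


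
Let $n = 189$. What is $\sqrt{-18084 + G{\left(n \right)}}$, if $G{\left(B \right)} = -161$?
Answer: $i \sqrt{18245} \approx 135.07 i$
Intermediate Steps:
$\sqrt{-18084 + G{\left(n \right)}} = \sqrt{-18084 - 161} = \sqrt{-18245} = i \sqrt{18245}$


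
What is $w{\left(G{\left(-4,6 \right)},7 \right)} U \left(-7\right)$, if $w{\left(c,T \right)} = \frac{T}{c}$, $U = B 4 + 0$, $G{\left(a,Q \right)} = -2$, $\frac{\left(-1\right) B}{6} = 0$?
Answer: $0$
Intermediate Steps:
$B = 0$ ($B = \left(-6\right) 0 = 0$)
$U = 0$ ($U = 0 \cdot 4 + 0 = 0 + 0 = 0$)
$w{\left(G{\left(-4,6 \right)},7 \right)} U \left(-7\right) = \frac{7}{-2} \cdot 0 \left(-7\right) = 7 \left(- \frac{1}{2}\right) 0 \left(-7\right) = \left(- \frac{7}{2}\right) 0 \left(-7\right) = 0 \left(-7\right) = 0$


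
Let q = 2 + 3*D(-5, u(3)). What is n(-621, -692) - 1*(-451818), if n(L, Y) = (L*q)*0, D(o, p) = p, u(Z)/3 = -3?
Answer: 451818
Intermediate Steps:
u(Z) = -9 (u(Z) = 3*(-3) = -9)
q = -25 (q = 2 + 3*(-9) = 2 - 27 = -25)
n(L, Y) = 0 (n(L, Y) = (L*(-25))*0 = -25*L*0 = 0)
n(-621, -692) - 1*(-451818) = 0 - 1*(-451818) = 0 + 451818 = 451818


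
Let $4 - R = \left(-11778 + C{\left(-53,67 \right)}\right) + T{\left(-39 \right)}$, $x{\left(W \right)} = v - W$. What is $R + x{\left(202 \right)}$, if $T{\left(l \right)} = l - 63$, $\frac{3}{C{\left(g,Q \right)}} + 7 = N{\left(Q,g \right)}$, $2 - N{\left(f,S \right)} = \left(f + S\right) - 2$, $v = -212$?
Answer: $\frac{194993}{17} \approx 11470.0$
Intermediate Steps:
$N{\left(f,S \right)} = 4 - S - f$ ($N{\left(f,S \right)} = 2 - \left(\left(f + S\right) - 2\right) = 2 - \left(\left(S + f\right) - 2\right) = 2 - \left(-2 + S + f\right) = 4 - S - f$)
$C{\left(g,Q \right)} = \frac{3}{-3 - Q - g}$ ($C{\left(g,Q \right)} = \frac{3}{-7 - \left(-4 + Q + g\right)} = \frac{3}{-3 - Q - g}$)
$x{\left(W \right)} = -212 - W$
$T{\left(l \right)} = -63 + l$ ($T{\left(l \right)} = l - 63 = -63 + l$)
$R = \frac{202031}{17}$ ($R = 4 - \left(\left(-11778 - \frac{3}{3 + 67 - 53}\right) - 102\right) = 4 - \left(\left(-11778 - \frac{3}{17}\right) - 102\right) = 4 - \left(- \frac{200229}{17} - 102\right) = 4 - - \frac{201963}{17} = 4 + \frac{201963}{17} = \frac{202031}{17} \approx 11884.0$)
$R + x{\left(202 \right)} = \frac{202031}{17} - 414 = \frac{194993}{17}$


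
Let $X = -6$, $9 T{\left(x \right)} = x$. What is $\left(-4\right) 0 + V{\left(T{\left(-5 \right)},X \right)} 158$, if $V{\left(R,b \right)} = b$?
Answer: $-948$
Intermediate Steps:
$T{\left(x \right)} = \frac{x}{9}$
$\left(-4\right) 0 + V{\left(T{\left(-5 \right)},X \right)} 158 = \left(-4\right) 0 - 948 = 0 - 948 = -948$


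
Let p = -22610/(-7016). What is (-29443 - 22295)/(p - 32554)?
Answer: 60498968/38062709 ≈ 1.5895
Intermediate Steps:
p = 11305/3508 (p = -22610*(-1/7016) = 11305/3508 ≈ 3.2226)
(-29443 - 22295)/(p - 32554) = (-29443 - 22295)/(11305/3508 - 32554) = -51738/(-114188127/3508) = -51738*(-3508/114188127) = 60498968/38062709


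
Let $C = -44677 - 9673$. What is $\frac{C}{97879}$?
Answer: $- \frac{54350}{97879} \approx -0.55528$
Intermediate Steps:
$C = -54350$
$\frac{C}{97879} = - \frac{54350}{97879}$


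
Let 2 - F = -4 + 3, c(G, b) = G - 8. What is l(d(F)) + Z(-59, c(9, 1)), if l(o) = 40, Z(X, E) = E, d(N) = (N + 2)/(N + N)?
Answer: 41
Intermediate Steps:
c(G, b) = -8 + G
F = 3 (F = 2 - (-4 + 3) = 2 - 1*(-1) = 2 + 1 = 3)
d(N) = (2 + N)/(2*N) (d(N) = (2 + N)/((2*N)) = (2 + N)*(1/(2*N)) = (2 + N)/(2*N))
l(d(F)) + Z(-59, c(9, 1)) = 40 + (-8 + 9) = 40 + 1 = 41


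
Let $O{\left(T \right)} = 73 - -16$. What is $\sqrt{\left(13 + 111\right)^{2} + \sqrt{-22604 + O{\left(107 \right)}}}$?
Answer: $\sqrt{15376 + i \sqrt{22515}} \approx 124.0 + 0.605 i$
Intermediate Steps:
$O{\left(T \right)} = 89$ ($O{\left(T \right)} = 73 + 16 = 89$)
$\sqrt{\left(13 + 111\right)^{2} + \sqrt{-22604 + O{\left(107 \right)}}} = \sqrt{\left(13 + 111\right)^{2} + \sqrt{-22604 + 89}} = \sqrt{124^{2} + \sqrt{-22515}} = \sqrt{15376 + i \sqrt{22515}}$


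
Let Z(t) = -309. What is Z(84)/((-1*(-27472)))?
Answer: -309/27472 ≈ -0.011248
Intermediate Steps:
Z(84)/((-1*(-27472))) = -309/((-1*(-27472))) = -309/27472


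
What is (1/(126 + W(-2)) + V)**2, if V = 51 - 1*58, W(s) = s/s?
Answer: 788544/16129 ≈ 48.890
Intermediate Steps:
W(s) = 1
V = -7 (V = 51 - 58 = -7)
(1/(126 + W(-2)) + V)**2 = (1/(126 + 1) - 7)**2 = (1/127 - 7)**2 = (-888/127)**2 = 788544/16129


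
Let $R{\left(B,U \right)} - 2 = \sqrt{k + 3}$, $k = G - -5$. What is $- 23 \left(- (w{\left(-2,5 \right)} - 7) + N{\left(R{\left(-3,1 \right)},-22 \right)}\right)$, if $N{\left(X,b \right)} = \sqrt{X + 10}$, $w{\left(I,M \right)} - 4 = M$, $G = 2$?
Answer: $46 - 23 \sqrt{12 + \sqrt{10}} \approx -43.559$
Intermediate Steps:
$w{\left(I,M \right)} = 4 + M$
$k = 7$ ($k = 2 - -5 = 2 + 5 = 7$)
$R{\left(B,U \right)} = 2 + \sqrt{10}$ ($R{\left(B,U \right)} = 2 + \sqrt{7 + 3} = 2 + \sqrt{10}$)
$N{\left(X,b \right)} = \sqrt{10 + X}$
$- 23 \left(- (w{\left(-2,5 \right)} - 7) + N{\left(R{\left(-3,1 \right)},-22 \right)}\right) = - 23 \left(- (\left(4 + 5\right) - 7) + \sqrt{10 + \left(2 + \sqrt{10}\right)}\right) = - 23 \left(- (9 - 7) + \sqrt{12 + \sqrt{10}}\right) = - 23 \left(\left(-1\right) 2 + \sqrt{12 + \sqrt{10}}\right) = - 23 \left(-2 + \sqrt{12 + \sqrt{10}}\right) = 46 - 23 \sqrt{12 + \sqrt{10}}$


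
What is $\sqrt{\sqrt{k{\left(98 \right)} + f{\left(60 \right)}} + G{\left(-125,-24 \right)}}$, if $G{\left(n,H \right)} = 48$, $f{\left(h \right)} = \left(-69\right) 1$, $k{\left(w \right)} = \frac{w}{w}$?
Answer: $\sqrt{48 + 2 i \sqrt{17}} \approx 6.9535 + 0.59295 i$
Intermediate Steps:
$k{\left(w \right)} = 1$
$f{\left(h \right)} = -69$
$\sqrt{\sqrt{k{\left(98 \right)} + f{\left(60 \right)}} + G{\left(-125,-24 \right)}} = \sqrt{\sqrt{1 - 69} + 48} = \sqrt{\sqrt{-68} + 48} = \sqrt{2 i \sqrt{17} + 48} = \sqrt{48 + 2 i \sqrt{17}}$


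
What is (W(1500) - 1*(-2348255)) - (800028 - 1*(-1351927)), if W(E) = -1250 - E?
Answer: 193550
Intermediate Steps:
(W(1500) - 1*(-2348255)) - (800028 - 1*(-1351927)) = ((-1250 - 1*1500) - 1*(-2348255)) - (800028 - 1*(-1351927)) = ((-1250 - 1500) + 2348255) - (800028 + 1351927) = (-2750 + 2348255) - 1*2151955 = 2345505 - 2151955 = 193550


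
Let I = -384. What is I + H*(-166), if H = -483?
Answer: 79794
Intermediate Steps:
I + H*(-166) = -384 - 483*(-166) = -384 + 80178 = 79794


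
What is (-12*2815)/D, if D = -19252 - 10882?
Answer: 16890/15067 ≈ 1.1210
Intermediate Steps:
D = -30134
(-12*2815)/D = -12*2815/(-30134) = -33780*(-1/30134) = 16890/15067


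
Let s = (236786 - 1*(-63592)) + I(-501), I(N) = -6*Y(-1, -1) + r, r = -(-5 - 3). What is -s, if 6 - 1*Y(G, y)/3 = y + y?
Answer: -300242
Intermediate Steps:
Y(G, y) = 18 - 6*y (Y(G, y) = 18 - 3*(y + y) = 18 - 6*y)
r = 8 (r = -1*(-8) = 8)
I(N) = -136 (I(N) = -6*(18 - 6*(-1)) + 8 = -6*(18 + 6) + 8 = -6*24 + 8 = -144 + 8 = -136)
s = 300242 (s = (236786 - 1*(-63592)) - 136 = (236786 + 63592) - 136 = 300378 - 136 = 300242)
-s = -1*300242 = -300242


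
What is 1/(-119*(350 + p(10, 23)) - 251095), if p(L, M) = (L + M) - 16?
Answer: -1/294768 ≈ -3.3925e-6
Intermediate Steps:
p(L, M) = -16 + L + M
1/(-119*(350 + p(10, 23)) - 251095) = 1/(-119*(350 + (-16 + 10 + 23)) - 251095) = 1/(-119*(350 + 17) - 251095) = 1/(-119*367 - 251095) = 1/(-43673 - 251095) = 1/(-294768) = -1/294768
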